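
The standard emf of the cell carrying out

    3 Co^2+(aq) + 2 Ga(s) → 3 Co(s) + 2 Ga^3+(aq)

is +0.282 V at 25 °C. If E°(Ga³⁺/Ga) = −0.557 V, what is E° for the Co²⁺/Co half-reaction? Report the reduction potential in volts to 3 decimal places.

−0.275 V

In the reaction as written the Co²⁺/Co couple is reduced (cathode) and Ga³⁺/Ga is oxidized (anode), so E°cell = E°(Co²⁺/Co) − E°(Ga³⁺/Ga).
E°(Co²⁺/Co) = E°cell + E°(anode) = +0.282 + (−0.557) = −0.275 V.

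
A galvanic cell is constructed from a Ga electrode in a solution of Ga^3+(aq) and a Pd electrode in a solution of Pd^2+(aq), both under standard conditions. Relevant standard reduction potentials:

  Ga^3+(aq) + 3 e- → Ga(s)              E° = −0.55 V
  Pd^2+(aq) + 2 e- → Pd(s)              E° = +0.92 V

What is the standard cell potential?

The Pd²⁺/Pd couple has the higher E°, so Pd ion is reduced (cathode) and Ga is oxidized (anode).
E°cell = E°(cathode) − E°(anode) = +0.92 − (−0.55) = +1.47 V.

+1.47 V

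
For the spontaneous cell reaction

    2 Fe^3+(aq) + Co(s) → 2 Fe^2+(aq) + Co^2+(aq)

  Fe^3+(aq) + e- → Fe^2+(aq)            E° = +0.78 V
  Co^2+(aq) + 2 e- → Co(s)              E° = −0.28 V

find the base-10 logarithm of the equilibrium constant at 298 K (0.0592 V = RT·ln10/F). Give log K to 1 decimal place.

The Fe³⁺/Fe²⁺ couple is reduced (cathode); E°cell = +0.78 − (−0.28) = +1.06 V with n = 2.
At equilibrium E = 0, so log K = nE°cell / 0.0592 = (2)(+1.06) / 0.0592 = 35.8.

log K = 35.8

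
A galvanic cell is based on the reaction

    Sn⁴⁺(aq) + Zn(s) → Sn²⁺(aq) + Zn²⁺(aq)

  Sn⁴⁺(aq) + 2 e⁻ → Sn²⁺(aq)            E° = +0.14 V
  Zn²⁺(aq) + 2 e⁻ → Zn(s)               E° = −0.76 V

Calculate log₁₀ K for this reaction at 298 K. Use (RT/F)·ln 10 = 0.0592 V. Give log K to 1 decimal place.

log K = 30.4

The Sn⁴⁺/Sn²⁺ couple is reduced (cathode); E°cell = +0.14 − (−0.76) = +0.90 V with n = 2.
At equilibrium E = 0, so log K = nE°cell / 0.0592 = (2)(+0.90) / 0.0592 = 30.4.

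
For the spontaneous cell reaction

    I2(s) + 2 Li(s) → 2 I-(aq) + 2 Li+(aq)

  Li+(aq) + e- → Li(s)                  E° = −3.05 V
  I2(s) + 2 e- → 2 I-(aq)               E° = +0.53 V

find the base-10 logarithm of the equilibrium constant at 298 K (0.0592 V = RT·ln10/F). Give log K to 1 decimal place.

The I₂/I⁻ couple is reduced (cathode); E°cell = +0.53 − (−3.05) = +3.58 V with n = 2.
At equilibrium E = 0, so log K = nE°cell / 0.0592 = (2)(+3.58) / 0.0592 = 120.9.

log K = 120.9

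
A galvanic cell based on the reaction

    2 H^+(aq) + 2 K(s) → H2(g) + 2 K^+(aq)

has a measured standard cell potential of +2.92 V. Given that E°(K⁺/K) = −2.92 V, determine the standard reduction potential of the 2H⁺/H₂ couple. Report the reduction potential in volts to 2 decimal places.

+0.00 V

In the reaction as written the 2H⁺/H₂ couple is reduced (cathode) and K⁺/K is oxidized (anode), so E°cell = E°(2H⁺/H₂) − E°(K⁺/K).
E°(2H⁺/H₂) = E°cell + E°(anode) = +2.92 + (−2.92) = +0.00 V.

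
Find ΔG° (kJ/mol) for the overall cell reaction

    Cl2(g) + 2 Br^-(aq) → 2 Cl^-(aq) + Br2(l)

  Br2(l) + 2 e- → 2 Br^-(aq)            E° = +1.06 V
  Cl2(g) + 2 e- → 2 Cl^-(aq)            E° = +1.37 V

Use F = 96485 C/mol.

In the reaction as written Cl2(g) is reduced, so the Cl₂/Cl⁻ couple is the cathode and Br₂/Br⁻ is the anode.
E°cell = +1.37 − (+1.06) = +0.31 V; balancing electrons gives n = 2.
ΔG° = −nFE°cell = −(2)(96485)(+0.31) J/mol = −59.8 kJ/mol.

−59.8 kJ/mol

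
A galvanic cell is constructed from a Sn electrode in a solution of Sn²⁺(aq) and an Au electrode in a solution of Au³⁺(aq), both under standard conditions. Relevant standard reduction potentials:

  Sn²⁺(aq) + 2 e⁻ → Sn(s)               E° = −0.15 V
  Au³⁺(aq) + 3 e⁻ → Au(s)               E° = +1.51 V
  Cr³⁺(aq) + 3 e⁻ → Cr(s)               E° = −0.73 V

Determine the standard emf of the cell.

Of the two couples in this cell, the one with the more positive reduction potential is reduced at the cathode: here that is Au³⁺/Au (+1.51 V); Sn²⁺/Sn (−0.15 V) is the anode.
E°cell = E°(cathode) − E°(anode) = +1.51 − (−0.15) = +1.66 V.

+1.66 V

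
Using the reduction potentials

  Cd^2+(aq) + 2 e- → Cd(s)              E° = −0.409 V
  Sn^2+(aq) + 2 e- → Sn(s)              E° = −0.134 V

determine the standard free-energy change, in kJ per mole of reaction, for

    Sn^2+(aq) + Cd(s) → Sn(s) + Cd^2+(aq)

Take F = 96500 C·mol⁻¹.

In the reaction as written Sn^2+(aq) is reduced, so the Sn²⁺/Sn couple is the cathode and Cd²⁺/Cd is the anode.
E°cell = −0.134 − (−0.409) = +0.275 V; balancing electrons gives n = 2.
ΔG° = −nFE°cell = −(2)(96500)(+0.275) J/mol = −53.1 kJ/mol.

−53.1 kJ/mol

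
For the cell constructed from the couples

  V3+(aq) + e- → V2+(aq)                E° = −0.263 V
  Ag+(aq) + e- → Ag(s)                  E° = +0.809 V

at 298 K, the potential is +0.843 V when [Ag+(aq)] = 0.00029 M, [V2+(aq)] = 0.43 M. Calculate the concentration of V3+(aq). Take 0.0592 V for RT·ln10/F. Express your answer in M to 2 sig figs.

With Ag⁺/Ag at the cathode and V³⁺/V²⁺ at the anode, E°cell = +0.809 − (−0.263) = +1.072 V (n = 1).
Rearranging E = E° − (0.0592/n)·log Q gives log Q = 1(+1.072 − (+0.843))/0.0592 = 3.868.
Balancing electrons gives Ag+(aq) + V2+(aq) → Ag(s) + V3+(aq); thus Q = [V3+(aq)] / ([Ag+(aq)]·[V2+(aq)]).
Solving for the unknown gives log [V3+(aq)] = −0.036, so [V3+(aq)] ≈ 0.92 M.

0.92 M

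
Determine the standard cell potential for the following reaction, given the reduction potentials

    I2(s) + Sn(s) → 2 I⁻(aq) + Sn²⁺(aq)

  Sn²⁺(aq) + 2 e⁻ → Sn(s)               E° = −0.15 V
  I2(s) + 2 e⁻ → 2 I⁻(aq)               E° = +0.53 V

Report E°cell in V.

In the reaction as written, I2(s) is reduced (cathode) and Sn²⁺(aq) is produced by oxidation at the anode.
E°cell = E°(cathode) − E°(anode) = +0.53 − (−0.15) = +0.68 V.

+0.68 V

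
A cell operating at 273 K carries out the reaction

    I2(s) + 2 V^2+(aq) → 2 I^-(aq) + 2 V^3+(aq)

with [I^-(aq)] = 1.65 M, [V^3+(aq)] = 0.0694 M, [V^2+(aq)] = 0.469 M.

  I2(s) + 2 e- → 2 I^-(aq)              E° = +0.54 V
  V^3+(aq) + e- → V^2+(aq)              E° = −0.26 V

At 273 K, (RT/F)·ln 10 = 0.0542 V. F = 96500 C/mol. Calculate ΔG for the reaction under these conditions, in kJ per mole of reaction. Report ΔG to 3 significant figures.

E°cell = +0.54 − (−0.26) = +0.80 V; the balanced reaction transfers n = 2 electrons.
Q = ([I^-(aq)]^2·[V^3+(aq)]^2) / [V^2+(aq)]^2 = 0.0596, so log Q = −1.225 and E = +0.80 − (0.0542/2)(−1.225) = +0.8332 V.
Finally ΔG = −nFE = −(2)(96500 C/mol)(+0.8332 V) = −161 kJ/mol.

−161 kJ/mol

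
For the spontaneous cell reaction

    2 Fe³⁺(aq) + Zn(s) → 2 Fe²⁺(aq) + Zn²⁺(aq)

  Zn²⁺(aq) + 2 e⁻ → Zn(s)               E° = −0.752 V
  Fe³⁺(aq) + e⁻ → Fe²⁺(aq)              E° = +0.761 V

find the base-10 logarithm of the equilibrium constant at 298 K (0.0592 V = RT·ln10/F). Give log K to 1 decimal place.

log K = 51.1

The Fe³⁺/Fe²⁺ couple is reduced (cathode); E°cell = +0.761 − (−0.752) = +1.513 V with n = 2.
At equilibrium E = 0, so log K = nE°cell / 0.0592 = (2)(+1.513) / 0.0592 = 51.1.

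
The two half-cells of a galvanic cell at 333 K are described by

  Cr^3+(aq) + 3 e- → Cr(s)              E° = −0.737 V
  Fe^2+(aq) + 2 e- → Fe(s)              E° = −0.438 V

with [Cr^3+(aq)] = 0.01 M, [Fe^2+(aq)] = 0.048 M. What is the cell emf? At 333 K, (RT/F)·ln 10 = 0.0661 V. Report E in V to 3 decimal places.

+0.299 V

Since E°(Fe²⁺/Fe) > E°(Cr³⁺/Cr), Fe²⁺/Fe serves as the cathode.
E°cell = E°cat − E°an = −0.438 − (−0.737) = +0.299 V; n = 6.
For the overall reaction 3 Fe^2+(aq) + 2 Cr(s) → 3 Fe(s) + 2 Cr^3+(aq), Q = [Cr^3+(aq)]^2 / [Fe^2+(aq)]^3 = 0.904, giving log Q = −0.044.
Applying E = E° − (RT ln10/nF)·log Q gives +0.299 − (0.0661/6)(−0.044) = +0.299 V.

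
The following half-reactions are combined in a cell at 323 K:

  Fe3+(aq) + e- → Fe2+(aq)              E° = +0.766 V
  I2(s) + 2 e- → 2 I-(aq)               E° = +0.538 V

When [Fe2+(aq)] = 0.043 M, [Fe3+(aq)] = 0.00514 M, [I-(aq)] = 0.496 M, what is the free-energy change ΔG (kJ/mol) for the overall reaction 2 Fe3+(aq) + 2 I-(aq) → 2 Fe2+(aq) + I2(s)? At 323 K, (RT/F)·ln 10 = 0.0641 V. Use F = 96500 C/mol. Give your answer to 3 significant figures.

With Fe³⁺/Fe²⁺ reduced at the cathode, E°cell = +0.766 − (+0.538) = +0.228 V and n = 2.
The reaction quotient is [Fe2+(aq)]^2 / ([Fe3+(aq)]^2·[I-(aq)]^2) = 284; by Nernst, E = +0.228 − (0.0641/2)(2.454) = +0.1493 V.
Then ΔG = −nFE = −2 × 96500 × +0.1493 J/mol = −28.8 kJ/mol.

−28.8 kJ/mol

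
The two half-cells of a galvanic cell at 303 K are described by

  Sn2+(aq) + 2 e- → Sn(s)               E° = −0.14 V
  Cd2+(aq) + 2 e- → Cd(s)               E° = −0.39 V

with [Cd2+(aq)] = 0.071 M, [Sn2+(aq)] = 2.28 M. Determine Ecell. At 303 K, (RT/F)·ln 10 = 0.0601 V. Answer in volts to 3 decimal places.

Since E°(Sn²⁺/Sn) > E°(Cd²⁺/Cd), Sn²⁺/Sn serves as the cathode.
The standard potential is −0.14 − (−0.39) = +0.25 V and the balanced reaction transfers n = 2 electrons.
For the overall reaction Sn2+(aq) + Cd(s) → Sn(s) + Cd2+(aq), Q = [Cd2+(aq)] / [Sn2+(aq)] = 0.0311, giving log Q = −1.507.
Applying E = E° − (RT ln10/nF)·log Q gives +0.25 − (0.0601/2)(−1.507) = +0.295 V.

+0.295 V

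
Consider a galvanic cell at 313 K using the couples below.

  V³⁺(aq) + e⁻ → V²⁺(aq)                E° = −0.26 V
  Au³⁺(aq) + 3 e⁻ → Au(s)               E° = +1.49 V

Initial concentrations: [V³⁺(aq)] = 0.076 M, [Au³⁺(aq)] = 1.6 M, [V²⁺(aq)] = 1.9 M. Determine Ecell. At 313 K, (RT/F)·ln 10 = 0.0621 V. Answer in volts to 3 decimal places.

+1.841 V

Since E°(Au³⁺/Au) > E°(V³⁺/V²⁺), Au³⁺/Au serves as the cathode.
E°cell = +1.49 − (−0.26) = +1.75 V, with n = 3 electrons transferred.
The balanced reaction is Au³⁺(aq) + 3 V²⁺(aq) → Au(s) + 3 V³⁺(aq), so Q = [V³⁺(aq)]^3 / ([Au³⁺(aq)]·[V²⁺(aq)]^3) = 4×10^−5 and log Q = −4.398.
By the Nernst equation, E = +1.75 − (0.0621/3)·(−4.398) = +1.841 V.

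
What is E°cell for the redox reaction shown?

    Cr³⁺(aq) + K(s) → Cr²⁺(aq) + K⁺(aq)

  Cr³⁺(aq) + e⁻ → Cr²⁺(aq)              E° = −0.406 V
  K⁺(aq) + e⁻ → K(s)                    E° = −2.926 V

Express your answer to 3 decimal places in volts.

Cr³⁺(aq) gains electrons, so the Cr³⁺/Cr²⁺ couple is the cathode; the K⁺/K couple is the anode.
E°cell = E°(cathode) − E°(anode) = −0.406 − (−2.926) = +2.520 V.

+2.520 V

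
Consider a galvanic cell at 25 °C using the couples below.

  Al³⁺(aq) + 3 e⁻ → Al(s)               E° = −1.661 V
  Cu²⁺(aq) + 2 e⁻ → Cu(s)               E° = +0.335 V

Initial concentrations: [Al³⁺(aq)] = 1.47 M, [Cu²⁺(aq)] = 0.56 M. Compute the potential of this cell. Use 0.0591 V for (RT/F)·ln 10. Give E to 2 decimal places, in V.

+1.99 V

The Cu²⁺/Cu couple has the more positive E°, so it is the cathode; Al³⁺/Al is the anode.
The standard potential is +0.335 − (−1.661) = +1.996 V and the balanced reaction transfers n = 6 electrons.
Balancing gives 3 Cu²⁺(aq) + 2 Al(s) → 3 Cu(s) + 2 Al³⁺(aq); hence Q = [Al³⁺(aq)]^2 / [Cu²⁺(aq)]^3 = 12.3 (log Q = 1.090).
Applying E = E° − (RT ln10/nF)·log Q gives +1.996 − (0.0591/6)(1.090) = +1.99 V.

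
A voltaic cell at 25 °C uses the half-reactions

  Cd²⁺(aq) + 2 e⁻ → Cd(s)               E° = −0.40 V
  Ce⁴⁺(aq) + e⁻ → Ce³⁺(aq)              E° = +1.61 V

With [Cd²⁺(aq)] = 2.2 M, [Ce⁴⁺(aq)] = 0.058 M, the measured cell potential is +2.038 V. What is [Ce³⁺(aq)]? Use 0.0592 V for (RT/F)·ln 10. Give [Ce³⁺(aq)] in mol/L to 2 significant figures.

The Ce⁴⁺/Ce³⁺ couple has the larger reduction potential, so it is the cathode: E°cell = +1.61 − (−0.40) = +2.01 V and n = 2.
From the Nernst equation, log Q = n(E° − E)/0.0592 = 2·(+2.01 − (+2.038))/0.0592 = −0.946.
For 2 Ce⁴⁺(aq) + Cd(s) → 2 Ce³⁺(aq) + Cd²⁺(aq), the reaction quotient is Q = ([Ce³⁺(aq)]^2·[Cd²⁺(aq)]) / [Ce⁴⁺(aq)]^2.
Solving for the unknown gives log [Ce³⁺(aq)] = −1.881, so [Ce³⁺(aq)] ≈ 0.013 M.

0.013 M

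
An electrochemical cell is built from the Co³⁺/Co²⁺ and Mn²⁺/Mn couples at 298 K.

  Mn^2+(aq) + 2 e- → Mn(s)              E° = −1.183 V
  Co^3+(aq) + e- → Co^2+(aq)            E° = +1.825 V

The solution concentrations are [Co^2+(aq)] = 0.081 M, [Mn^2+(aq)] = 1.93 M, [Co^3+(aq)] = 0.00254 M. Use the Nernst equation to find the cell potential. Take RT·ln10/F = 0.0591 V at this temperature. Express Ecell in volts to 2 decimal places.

The Co³⁺/Co²⁺ couple has the more positive E°, so it is the cathode; Mn²⁺/Mn is the anode.
The standard potential is +1.825 − (−1.183) = +3.008 V and the balanced reaction transfers n = 2 electrons.
For the overall reaction 2 Co^3+(aq) + Mn(s) → 2 Co^2+(aq) + Mn^2+(aq), Q = ([Co^2+(aq)]^2·[Mn^2+(aq)]) / [Co^3+(aq)]^2 = 1.96×10^3, giving log Q = 3.293.
Applying E = E° − (RT ln10/nF)·log Q gives +3.008 − (0.0591/2)(3.293) = +2.91 V.

+2.91 V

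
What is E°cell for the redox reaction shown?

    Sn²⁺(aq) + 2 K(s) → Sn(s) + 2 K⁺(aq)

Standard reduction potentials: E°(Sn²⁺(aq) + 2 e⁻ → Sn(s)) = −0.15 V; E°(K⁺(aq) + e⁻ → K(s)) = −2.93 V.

In the reaction as written, Sn²⁺(aq) is reduced (cathode) and K⁺(aq) is produced by oxidation at the anode.
E°cell = E°(cathode) − E°(anode) = −0.15 − (−2.93) = +2.78 V.

+2.78 V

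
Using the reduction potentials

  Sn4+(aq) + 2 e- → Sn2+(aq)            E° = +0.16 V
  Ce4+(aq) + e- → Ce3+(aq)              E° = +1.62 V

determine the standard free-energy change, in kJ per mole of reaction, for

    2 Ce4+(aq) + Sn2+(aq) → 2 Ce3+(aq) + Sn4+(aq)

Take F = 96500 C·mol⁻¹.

In the reaction as written Ce4+(aq) is reduced, so the Ce⁴⁺/Ce³⁺ couple is the cathode and Sn⁴⁺/Sn²⁺ is the anode.
E°cell = +1.62 − (+0.16) = +1.46 V; balancing electrons gives n = 2.
ΔG° = −nFE°cell = −(2)(96500)(+1.46) J/mol = −282 kJ/mol.

−282 kJ/mol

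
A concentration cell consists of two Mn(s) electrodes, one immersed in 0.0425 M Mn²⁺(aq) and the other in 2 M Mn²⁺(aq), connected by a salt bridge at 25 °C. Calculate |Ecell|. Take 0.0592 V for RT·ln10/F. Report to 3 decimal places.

For a concentration cell E°cell = 0, since both electrodes use the same couple.
The compartment with the higher Mn²⁺(aq) concentration (2 M) acts as the cathode; ions are reduced there and produced at the dilute (0.0425 M) anode.
With n = 2, Ecell = −(0.0592/2)·log([dilute]/[conc]) = −(0.0592/2)·log(0.0425/2) = +0.050 V.

0.050 V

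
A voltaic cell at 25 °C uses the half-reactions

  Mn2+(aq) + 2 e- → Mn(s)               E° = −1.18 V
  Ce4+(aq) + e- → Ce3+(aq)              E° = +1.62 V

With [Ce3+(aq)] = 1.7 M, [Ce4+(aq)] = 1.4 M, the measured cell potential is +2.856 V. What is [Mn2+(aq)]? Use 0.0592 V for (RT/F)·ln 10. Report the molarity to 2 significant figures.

0.0087 M

With Ce⁴⁺/Ce³⁺ at the cathode and Mn²⁺/Mn at the anode, E°cell = +1.62 − (−1.18) = +2.80 V (n = 2).
From the Nernst equation, log Q = n(E° − E)/0.0592 = 2·(+2.80 − (+2.856))/0.0592 = −1.892.
Balancing electrons gives 2 Ce4+(aq) + Mn(s) → 2 Ce3+(aq) + Mn2+(aq); thus Q = ([Ce3+(aq)]^2·[Mn2+(aq)]) / [Ce4+(aq)]^2.
Solving for the unknown gives log [Mn2+(aq)] = −2.061, so [Mn2+(aq)] ≈ 0.0087 M.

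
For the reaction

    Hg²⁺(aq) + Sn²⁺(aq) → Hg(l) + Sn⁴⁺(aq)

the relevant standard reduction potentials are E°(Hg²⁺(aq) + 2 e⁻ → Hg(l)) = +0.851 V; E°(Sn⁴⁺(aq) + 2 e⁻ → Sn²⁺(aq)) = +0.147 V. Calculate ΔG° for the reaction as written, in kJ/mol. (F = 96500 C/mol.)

−136 kJ/mol

In the reaction as written Hg²⁺(aq) is reduced, so the Hg²⁺/Hg couple is the cathode and Sn⁴⁺/Sn²⁺ is the anode.
E°cell = +0.851 − (+0.147) = +0.704 V; balancing electrons gives n = 2.
ΔG° = −nFE°cell = −(2)(96500)(+0.704) J/mol = −136 kJ/mol.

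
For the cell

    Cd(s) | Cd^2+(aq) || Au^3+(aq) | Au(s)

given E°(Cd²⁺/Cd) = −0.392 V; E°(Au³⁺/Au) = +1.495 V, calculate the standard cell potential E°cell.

+1.887 V

By convention the left-hand electrode in cell notation is the anode (oxidation) and the right-hand electrode is the cathode (reduction).
E°cell = E°(right) − E°(left) = +1.495 − (−0.392) = +1.887 V.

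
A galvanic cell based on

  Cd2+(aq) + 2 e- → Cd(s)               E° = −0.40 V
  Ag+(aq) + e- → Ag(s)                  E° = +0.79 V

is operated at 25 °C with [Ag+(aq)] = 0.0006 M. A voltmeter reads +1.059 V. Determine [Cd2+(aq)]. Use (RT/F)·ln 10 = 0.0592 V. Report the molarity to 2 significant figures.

Ag⁺/Ag is the cathode (higher E°); E°cell = +0.79 − (−0.40) = +1.19 V with n = 2.
From the Nernst equation, log Q = n(E° − E)/0.0592 = 2·(+1.19 − (+1.059))/0.0592 = 4.426.
The balanced reaction is 2 Ag+(aq) + Cd(s) → 2 Ag(s) + Cd2+(aq), so Q = [Cd2+(aq)] / [Ag+(aq)]^2.
Solving for the unknown gives log [Cd2+(aq)] = −2.018, so [Cd2+(aq)] ≈ 0.0096 M.

0.0096 M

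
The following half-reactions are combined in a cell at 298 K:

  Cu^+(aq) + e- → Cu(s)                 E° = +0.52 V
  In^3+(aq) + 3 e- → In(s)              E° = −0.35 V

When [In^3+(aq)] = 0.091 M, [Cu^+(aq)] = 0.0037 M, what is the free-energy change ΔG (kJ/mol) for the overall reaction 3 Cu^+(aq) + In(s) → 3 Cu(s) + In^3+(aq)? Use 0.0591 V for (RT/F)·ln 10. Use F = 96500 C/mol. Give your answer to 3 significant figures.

−216 kJ/mol

With Cu⁺/Cu reduced at the cathode, E°cell = +0.52 − (−0.35) = +0.87 V and n = 3.
Here Q = [In^3+(aq)] / [Cu^+(aq)]^3 = 1.8×10^6 (log Q = 6.254), giving E = +0.87 − (0.0591/3)·(6.254) = +0.7468 V.
Then ΔG = −nFE = −3 × 96500 × +0.7468 J/mol = −216 kJ/mol.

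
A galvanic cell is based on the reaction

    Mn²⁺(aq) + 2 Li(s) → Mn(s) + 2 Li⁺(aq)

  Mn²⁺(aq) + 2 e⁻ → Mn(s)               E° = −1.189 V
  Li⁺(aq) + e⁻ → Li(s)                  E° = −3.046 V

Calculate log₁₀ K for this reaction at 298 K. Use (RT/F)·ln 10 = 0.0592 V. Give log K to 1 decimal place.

The Mn²⁺/Mn couple is reduced (cathode); E°cell = −1.189 − (−3.046) = +1.857 V with n = 2.
At equilibrium E = 0, so log K = nE°cell / 0.0592 = (2)(+1.857) / 0.0592 = 62.7.

log K = 62.7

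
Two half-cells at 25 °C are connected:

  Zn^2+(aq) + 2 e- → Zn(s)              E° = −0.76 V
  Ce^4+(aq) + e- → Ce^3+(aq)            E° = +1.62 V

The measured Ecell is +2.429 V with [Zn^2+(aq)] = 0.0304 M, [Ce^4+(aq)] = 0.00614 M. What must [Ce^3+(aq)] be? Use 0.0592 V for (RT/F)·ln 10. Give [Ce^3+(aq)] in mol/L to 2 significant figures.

With Ce⁴⁺/Ce³⁺ at the cathode and Zn²⁺/Zn at the anode, E°cell = +1.62 − (−0.76) = +2.38 V (n = 2).
Rearranging E = E° − (0.0592/n)·log Q gives log Q = 2(+2.38 − (+2.429))/0.0592 = −1.655.
The balanced reaction is 2 Ce^4+(aq) + Zn(s) → 2 Ce^3+(aq) + Zn^2+(aq), so Q = ([Ce^3+(aq)]^2·[Zn^2+(aq)]) / [Ce^4+(aq)]^2.
Isolating [Ce^3+(aq)] in Q = 10^{−1.655} yields log [Ce^3+(aq)] = −2.281, i.e. 0.0052 M.

0.0052 M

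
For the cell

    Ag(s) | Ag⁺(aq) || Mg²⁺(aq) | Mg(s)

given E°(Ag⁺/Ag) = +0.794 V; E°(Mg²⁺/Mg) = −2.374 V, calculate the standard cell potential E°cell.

By convention the left-hand electrode in cell notation is the anode (oxidation) and the right-hand electrode is the cathode (reduction).
E°cell = E°(right) − E°(left) = −2.374 − (+0.794) = −3.168 V.
The negative sign shows that, as written, the cell would require an external voltage to drive the reaction.

−3.168 V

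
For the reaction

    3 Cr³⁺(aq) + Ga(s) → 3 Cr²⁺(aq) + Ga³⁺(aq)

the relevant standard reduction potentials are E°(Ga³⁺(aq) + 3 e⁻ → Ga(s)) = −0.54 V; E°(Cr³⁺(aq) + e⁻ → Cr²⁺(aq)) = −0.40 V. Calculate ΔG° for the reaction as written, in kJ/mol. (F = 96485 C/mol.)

In the reaction as written Cr³⁺(aq) is reduced, so the Cr³⁺/Cr²⁺ couple is the cathode and Ga³⁺/Ga is the anode.
E°cell = −0.40 − (−0.54) = +0.14 V; balancing electrons gives n = 3.
ΔG° = −nFE°cell = −(3)(96485)(+0.14) J/mol = −40.5 kJ/mol.

−40.5 kJ/mol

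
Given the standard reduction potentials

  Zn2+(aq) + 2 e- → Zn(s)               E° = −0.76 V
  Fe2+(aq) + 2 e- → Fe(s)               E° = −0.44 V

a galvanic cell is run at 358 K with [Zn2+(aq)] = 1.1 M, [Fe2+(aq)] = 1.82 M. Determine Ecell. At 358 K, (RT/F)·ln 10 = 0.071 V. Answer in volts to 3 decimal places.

The Fe²⁺/Fe couple has the more positive E°, so it is the cathode; Zn²⁺/Zn is the anode.
E°cell = −0.44 − (−0.76) = +0.32 V, with n = 2 electrons transferred.
For the overall reaction Fe2+(aq) + Zn(s) → Fe(s) + Zn2+(aq), Q = [Zn2+(aq)] / [Fe2+(aq)] = 0.604, giving log Q = −0.219.
Applying E = E° − (RT ln10/nF)·log Q gives +0.32 − (0.071/2)(−0.219) = +0.328 V.

+0.328 V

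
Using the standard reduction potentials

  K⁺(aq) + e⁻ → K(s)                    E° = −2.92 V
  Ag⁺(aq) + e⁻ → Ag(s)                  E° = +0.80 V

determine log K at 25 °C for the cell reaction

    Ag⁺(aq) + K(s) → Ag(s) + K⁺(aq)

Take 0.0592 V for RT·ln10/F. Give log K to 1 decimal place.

log K = 62.8

The Ag⁺/Ag couple is reduced (cathode); E°cell = +0.80 − (−2.92) = +3.72 V with n = 1.
At equilibrium E = 0, so log K = nE°cell / 0.0592 = (1)(+3.72) / 0.0592 = 62.8.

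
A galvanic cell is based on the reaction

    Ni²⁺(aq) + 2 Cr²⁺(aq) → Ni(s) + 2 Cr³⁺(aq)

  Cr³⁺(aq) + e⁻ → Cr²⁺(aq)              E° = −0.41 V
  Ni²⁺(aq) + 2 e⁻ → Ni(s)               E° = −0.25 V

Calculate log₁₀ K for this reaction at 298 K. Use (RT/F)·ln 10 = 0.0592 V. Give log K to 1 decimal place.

log K = 5.4

The Ni²⁺/Ni couple is reduced (cathode); E°cell = −0.25 − (−0.41) = +0.16 V with n = 2.
At equilibrium E = 0, so log K = nE°cell / 0.0592 = (2)(+0.16) / 0.0592 = 5.4.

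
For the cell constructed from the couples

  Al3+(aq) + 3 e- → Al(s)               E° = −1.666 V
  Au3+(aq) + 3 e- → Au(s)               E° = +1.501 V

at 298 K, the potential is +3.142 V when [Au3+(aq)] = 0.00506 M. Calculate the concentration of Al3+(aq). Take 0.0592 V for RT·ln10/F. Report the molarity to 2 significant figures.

0.094 M

Au³⁺/Au is the cathode (higher E°); E°cell = +1.501 − (−1.666) = +3.167 V with n = 3.
Since E = E° − (0.0592/n)·log Q, log Q = n(E° − E)/0.0592 = 1.267.
The balanced reaction is Au3+(aq) + Al(s) → Au(s) + Al3+(aq), so Q = [Al3+(aq)] / [Au3+(aq)].
Substituting the known concentrations and solving, log [Al3+(aq)] = −1.029 and [Al3+(aq)] = 0.094 M.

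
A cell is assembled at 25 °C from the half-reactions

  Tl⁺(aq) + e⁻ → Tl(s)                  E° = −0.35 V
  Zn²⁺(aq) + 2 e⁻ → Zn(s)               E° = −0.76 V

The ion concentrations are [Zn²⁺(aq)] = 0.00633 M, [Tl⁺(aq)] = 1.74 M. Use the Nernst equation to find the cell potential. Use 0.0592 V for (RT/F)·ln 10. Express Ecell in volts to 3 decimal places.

Tl⁺/Tl is reduced (cathode, E° = −0.35 V) and Zn²⁺/Zn is oxidized (anode).
The standard potential is −0.35 − (−0.76) = +0.41 V and the balanced reaction transfers n = 2 electrons.
For the overall reaction 2 Tl⁺(aq) + Zn(s) → 2 Tl(s) + Zn²⁺(aq), Q = [Zn²⁺(aq)] / [Tl⁺(aq)]^2 = 0.00209, giving log Q = −2.680.
Applying E = E° − (RT ln10/nF)·log Q gives +0.41 − (0.0592/2)(−2.680) = +0.489 V.

+0.489 V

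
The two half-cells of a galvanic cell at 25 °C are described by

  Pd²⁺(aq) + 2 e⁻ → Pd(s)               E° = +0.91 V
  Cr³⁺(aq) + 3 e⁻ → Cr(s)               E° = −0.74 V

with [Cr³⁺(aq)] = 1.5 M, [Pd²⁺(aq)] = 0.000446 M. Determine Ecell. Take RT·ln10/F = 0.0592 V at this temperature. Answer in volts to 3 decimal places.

Pd²⁺/Pd is reduced (cathode, E° = +0.91 V) and Cr³⁺/Cr is oxidized (anode).
E°cell = +0.91 − (−0.74) = +1.65 V, with n = 6 electrons transferred.
Balancing gives 3 Pd²⁺(aq) + 2 Cr(s) → 3 Pd(s) + 2 Cr³⁺(aq); hence Q = [Cr³⁺(aq)]^2 / [Pd²⁺(aq)]^3 = 2.54×10^10 (log Q = 10.404).
Applying E = E° − (RT ln10/nF)·log Q gives +1.65 − (0.0592/6)(10.404) = +1.547 V.

+1.547 V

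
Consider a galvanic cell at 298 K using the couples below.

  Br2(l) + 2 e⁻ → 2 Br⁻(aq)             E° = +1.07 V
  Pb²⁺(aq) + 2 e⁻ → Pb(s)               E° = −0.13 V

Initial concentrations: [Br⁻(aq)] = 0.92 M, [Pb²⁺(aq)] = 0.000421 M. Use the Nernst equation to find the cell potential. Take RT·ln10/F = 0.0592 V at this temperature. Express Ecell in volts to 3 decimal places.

Since E°(Br₂/Br⁻) > E°(Pb²⁺/Pb), Br₂/Br⁻ serves as the cathode.
E°cell = E°cat − E°an = +1.07 − (−0.13) = +1.20 V; n = 2.
Balancing gives Br2(l) + Pb(s) → 2 Br⁻(aq) + Pb²⁺(aq); hence Q = [Br⁻(aq)]^2·[Pb²⁺(aq)] = 0.000356 (log Q = −3.448).
By the Nernst equation, E = +1.20 − (0.0592/2)·(−3.448) = +1.302 V.

+1.302 V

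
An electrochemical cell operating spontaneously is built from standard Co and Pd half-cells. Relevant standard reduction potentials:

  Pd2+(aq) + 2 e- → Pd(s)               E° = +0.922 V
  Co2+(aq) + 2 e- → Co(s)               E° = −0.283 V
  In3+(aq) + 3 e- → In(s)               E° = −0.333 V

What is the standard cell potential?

+1.205 V

The Pd²⁺/Pd couple has the higher E°, so Pd ion is reduced (cathode) and Co is oxidized (anode).
E°cell = E°(cathode) − E°(anode) = +0.922 − (−0.283) = +1.205 V.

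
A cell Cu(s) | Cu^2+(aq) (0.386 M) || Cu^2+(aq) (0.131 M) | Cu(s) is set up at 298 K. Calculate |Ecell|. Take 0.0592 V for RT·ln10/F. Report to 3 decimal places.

0.014 V

For a concentration cell E°cell = 0, since both electrodes use the same couple.
The compartment with the higher Cu^2+(aq) concentration (0.386 M) acts as the cathode; ions are reduced there and produced at the dilute (0.131 M) anode.
With n = 2, Ecell = −(0.0592/2)·log([dilute]/[conc]) = −(0.0592/2)·log(0.131/0.386) = +0.014 V.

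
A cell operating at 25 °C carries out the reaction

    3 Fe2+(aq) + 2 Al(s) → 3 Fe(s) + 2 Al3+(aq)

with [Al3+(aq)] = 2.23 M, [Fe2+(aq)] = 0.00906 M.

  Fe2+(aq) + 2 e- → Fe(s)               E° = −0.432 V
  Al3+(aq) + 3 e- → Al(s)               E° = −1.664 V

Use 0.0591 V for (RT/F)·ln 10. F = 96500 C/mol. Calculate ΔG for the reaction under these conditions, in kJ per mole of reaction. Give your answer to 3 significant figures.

E°cell = −0.432 − (−1.664) = +1.232 V; the balanced reaction transfers n = 6 electrons.
Here Q = [Al3+(aq)]^2 / [Fe2+(aq)]^3 = 6.69×10^6 (log Q = 6.825), giving E = +1.232 − (0.0591/6)·(6.825) = +1.1648 V.
Finally ΔG = −nFE = −(6)(96500 C/mol)(+1.1648 V) = −674 kJ/mol.

−674 kJ/mol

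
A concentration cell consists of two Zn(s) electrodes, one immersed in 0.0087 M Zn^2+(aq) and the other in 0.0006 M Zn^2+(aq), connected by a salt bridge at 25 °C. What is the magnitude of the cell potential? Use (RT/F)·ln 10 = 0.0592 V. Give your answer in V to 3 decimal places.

0.034 V

For a concentration cell E°cell = 0, since both electrodes use the same couple.
The compartment with the higher Zn^2+(aq) concentration (0.0087 M) acts as the cathode; ions are reduced there and produced at the dilute (0.0006 M) anode.
With n = 2, Ecell = −(0.0592/2)·log([dilute]/[conc]) = −(0.0592/2)·log(0.0006/0.0087) = +0.034 V.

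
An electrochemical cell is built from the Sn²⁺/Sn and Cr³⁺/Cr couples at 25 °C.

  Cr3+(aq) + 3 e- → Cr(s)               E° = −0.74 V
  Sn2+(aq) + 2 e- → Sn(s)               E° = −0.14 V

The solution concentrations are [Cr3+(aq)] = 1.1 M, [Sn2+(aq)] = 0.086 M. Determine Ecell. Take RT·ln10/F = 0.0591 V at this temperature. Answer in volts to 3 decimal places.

Since E°(Sn²⁺/Sn) > E°(Cr³⁺/Cr), Sn²⁺/Sn serves as the cathode.
The standard potential is −0.14 − (−0.74) = +0.60 V and the balanced reaction transfers n = 6 electrons.
For the overall reaction 3 Sn2+(aq) + 2 Cr(s) → 3 Sn(s) + 2 Cr3+(aq), Q = [Cr3+(aq)]^2 / [Sn2+(aq)]^3 = 1.9×10^3, giving log Q = 3.279.
By the Nernst equation, E = +0.60 − (0.0591/6)·(3.279) = +0.568 V.

+0.568 V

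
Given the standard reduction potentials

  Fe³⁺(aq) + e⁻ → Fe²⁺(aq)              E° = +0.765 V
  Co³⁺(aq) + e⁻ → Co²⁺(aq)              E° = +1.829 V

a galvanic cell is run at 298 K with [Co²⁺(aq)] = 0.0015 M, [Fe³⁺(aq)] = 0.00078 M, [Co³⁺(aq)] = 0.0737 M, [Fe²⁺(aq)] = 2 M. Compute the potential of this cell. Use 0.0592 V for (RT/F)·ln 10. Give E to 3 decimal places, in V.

+1.366 V

Co³⁺/Co²⁺ is reduced (cathode, E° = +1.829 V) and Fe³⁺/Fe²⁺ is oxidized (anode).
E°cell = +1.829 − (+0.765) = +1.064 V, with n = 1 electron transferred.
Balancing gives Co³⁺(aq) + Fe²⁺(aq) → Co²⁺(aq) + Fe³⁺(aq); hence Q = ([Co²⁺(aq)]·[Fe³⁺(aq)]) / ([Co³⁺(aq)]·[Fe²⁺(aq)]) = 7.94×10^−6 (log Q = −5.100).
Applying E = E° − (RT ln10/nF)·log Q gives +1.064 − (0.0592/1)(−5.100) = +1.366 V.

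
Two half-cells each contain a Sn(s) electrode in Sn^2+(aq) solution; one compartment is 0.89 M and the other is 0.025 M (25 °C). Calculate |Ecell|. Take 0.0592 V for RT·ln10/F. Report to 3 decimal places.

0.046 V

For a concentration cell E°cell = 0, since both electrodes use the same couple.
The compartment with the higher Sn^2+(aq) concentration (0.89 M) acts as the cathode; ions are reduced there and produced at the dilute (0.025 M) anode.
With n = 2, Ecell = −(0.0592/2)·log([dilute]/[conc]) = −(0.0592/2)·log(0.025/0.89) = +0.046 V.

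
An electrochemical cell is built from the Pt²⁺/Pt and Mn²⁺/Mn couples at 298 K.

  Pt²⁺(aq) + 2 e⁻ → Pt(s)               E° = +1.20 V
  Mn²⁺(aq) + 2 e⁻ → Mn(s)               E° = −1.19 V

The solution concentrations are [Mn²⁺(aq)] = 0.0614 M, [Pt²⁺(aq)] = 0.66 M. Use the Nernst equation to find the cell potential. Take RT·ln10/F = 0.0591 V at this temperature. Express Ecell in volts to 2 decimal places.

+2.42 V

Pt²⁺/Pt is reduced (cathode, E° = +1.20 V) and Mn²⁺/Mn is oxidized (anode).
E°cell = +1.20 − (−1.19) = +2.39 V, with n = 2 electrons transferred.
The balanced reaction is Pt²⁺(aq) + Mn(s) → Pt(s) + Mn²⁺(aq), so Q = [Mn²⁺(aq)] / [Pt²⁺(aq)] = 0.093 and log Q = −1.031.
Applying E = E° − (RT ln10/nF)·log Q gives +2.39 − (0.0591/2)(−1.031) = +2.42 V.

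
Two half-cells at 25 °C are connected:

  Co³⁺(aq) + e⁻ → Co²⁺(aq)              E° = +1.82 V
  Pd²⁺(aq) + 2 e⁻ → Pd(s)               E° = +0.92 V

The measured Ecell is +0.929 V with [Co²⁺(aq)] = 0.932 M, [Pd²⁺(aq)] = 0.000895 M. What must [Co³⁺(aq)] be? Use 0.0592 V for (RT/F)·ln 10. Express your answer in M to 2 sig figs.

0.086 M

With Co³⁺/Co²⁺ at the cathode and Pd²⁺/Pd at the anode, E°cell = +1.82 − (+0.92) = +0.90 V (n = 2).
Rearranging E = E° − (0.0592/n)·log Q gives log Q = 2(+0.90 − (+0.929))/0.0592 = −0.980.
Balancing electrons gives 2 Co³⁺(aq) + Pd(s) → 2 Co²⁺(aq) + Pd²⁺(aq); thus Q = ([Co²⁺(aq)]^2·[Pd²⁺(aq)]) / [Co³⁺(aq)]^2.
Isolating [Co³⁺(aq)] in Q = 10^{−0.980} yields log [Co³⁺(aq)] = −1.065, i.e. 0.086 M.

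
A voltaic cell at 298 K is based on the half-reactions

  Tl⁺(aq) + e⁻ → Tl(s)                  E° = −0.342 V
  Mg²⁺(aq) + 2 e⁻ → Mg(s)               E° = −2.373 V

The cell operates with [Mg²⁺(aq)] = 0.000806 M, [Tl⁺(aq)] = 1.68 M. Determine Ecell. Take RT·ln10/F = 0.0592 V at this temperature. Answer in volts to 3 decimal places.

+2.136 V

The Tl⁺/Tl couple has the more positive E°, so it is the cathode; Mg²⁺/Mg is the anode.
The standard potential is −0.342 − (−2.373) = +2.031 V and the balanced reaction transfers n = 2 electrons.
For the overall reaction 2 Tl⁺(aq) + Mg(s) → 2 Tl(s) + Mg²⁺(aq), Q = [Mg²⁺(aq)] / [Tl⁺(aq)]^2 = 0.000286, giving log Q = −3.544.
E = E° − (0.0592/n)·log Q = +2.031 − (0.0592/2)(−3.544) = +2.136 V.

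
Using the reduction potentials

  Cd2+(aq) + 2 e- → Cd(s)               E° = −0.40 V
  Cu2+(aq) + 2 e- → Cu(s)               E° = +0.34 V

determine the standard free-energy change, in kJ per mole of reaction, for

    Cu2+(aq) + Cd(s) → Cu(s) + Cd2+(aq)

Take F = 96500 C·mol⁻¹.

In the reaction as written Cu2+(aq) is reduced, so the Cu²⁺/Cu couple is the cathode and Cd²⁺/Cd is the anode.
E°cell = +0.34 − (−0.40) = +0.74 V; balancing electrons gives n = 2.
ΔG° = −nFE°cell = −(2)(96500)(+0.74) J/mol = −143 kJ/mol.

−143 kJ/mol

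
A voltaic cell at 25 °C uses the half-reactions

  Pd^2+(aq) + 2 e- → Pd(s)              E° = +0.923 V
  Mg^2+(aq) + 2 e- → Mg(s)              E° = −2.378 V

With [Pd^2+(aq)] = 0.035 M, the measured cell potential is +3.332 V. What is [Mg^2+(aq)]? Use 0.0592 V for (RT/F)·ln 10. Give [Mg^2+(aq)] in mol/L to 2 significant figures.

Pd²⁺/Pd is the cathode (higher E°); E°cell = +0.923 − (−2.378) = +3.301 V with n = 2.
From the Nernst equation, log Q = n(E° − E)/0.0592 = 2·(+3.301 − (+3.332))/0.0592 = −1.047.
For Pd^2+(aq) + Mg(s) → Pd(s) + Mg^2+(aq), the reaction quotient is Q = [Mg^2+(aq)] / [Pd^2+(aq)].
Substituting the known concentrations and solving, log [Mg^2+(aq)] = −2.503 and [Mg^2+(aq)] = 0.0031 M.

0.0031 M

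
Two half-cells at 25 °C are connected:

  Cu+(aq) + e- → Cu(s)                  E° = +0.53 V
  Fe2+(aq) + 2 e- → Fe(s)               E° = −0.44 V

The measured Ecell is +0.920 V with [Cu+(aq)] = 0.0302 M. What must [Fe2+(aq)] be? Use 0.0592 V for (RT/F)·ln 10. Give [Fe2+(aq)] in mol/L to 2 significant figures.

0.045 M

The Cu⁺/Cu couple has the larger reduction potential, so it is the cathode: E°cell = +0.53 − (−0.44) = +0.97 V and n = 2.
From the Nernst equation, log Q = n(E° − E)/0.0592 = 2·(+0.97 − (+0.920))/0.0592 = 1.689.
Balancing electrons gives 2 Cu+(aq) + Fe(s) → 2 Cu(s) + Fe2+(aq); thus Q = [Fe2+(aq)] / [Cu+(aq)]^2.
Substituting the known concentrations and solving, log [Fe2+(aq)] = −1.351 and [Fe2+(aq)] = 0.045 M.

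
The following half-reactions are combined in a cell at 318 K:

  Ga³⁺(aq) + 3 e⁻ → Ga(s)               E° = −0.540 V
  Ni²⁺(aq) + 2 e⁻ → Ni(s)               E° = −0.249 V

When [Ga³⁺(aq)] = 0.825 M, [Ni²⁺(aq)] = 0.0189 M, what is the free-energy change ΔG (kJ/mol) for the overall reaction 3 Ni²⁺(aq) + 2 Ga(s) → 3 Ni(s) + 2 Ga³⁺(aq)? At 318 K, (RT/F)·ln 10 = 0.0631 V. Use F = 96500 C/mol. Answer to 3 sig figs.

−138 kJ/mol

E°cell = −0.249 − (−0.540) = +0.291 V; the balanced reaction transfers n = 6 electrons.
Q = [Ga³⁺(aq)]^2 / [Ni²⁺(aq)]^3 = 1.01×10^5, so log Q = 5.004 and E = +0.291 − (0.0631/6)(5.004) = +0.2384 V.
Finally ΔG = −nFE = −(6)(96500 C/mol)(+0.2384 V) = −138 kJ/mol.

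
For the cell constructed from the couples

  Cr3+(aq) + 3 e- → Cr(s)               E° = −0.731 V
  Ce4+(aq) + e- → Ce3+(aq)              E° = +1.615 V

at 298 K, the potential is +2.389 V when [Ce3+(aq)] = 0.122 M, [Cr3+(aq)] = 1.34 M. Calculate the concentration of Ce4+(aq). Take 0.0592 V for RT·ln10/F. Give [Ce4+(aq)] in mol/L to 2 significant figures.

The Ce⁴⁺/Ce³⁺ couple has the larger reduction potential, so it is the cathode: E°cell = +1.615 − (−0.731) = +2.346 V and n = 3.
Rearranging E = E° − (0.0592/n)·log Q gives log Q = 3(+2.346 − (+2.389))/0.0592 = −2.179.
The balanced reaction is 3 Ce4+(aq) + Cr(s) → 3 Ce3+(aq) + Cr3+(aq), so Q = ([Ce3+(aq)]^3·[Cr3+(aq)]) / [Ce4+(aq)]^3.
Substituting the known concentrations and solving, log [Ce4+(aq)] = −0.145 and [Ce4+(aq)] = 0.72 M.

0.72 M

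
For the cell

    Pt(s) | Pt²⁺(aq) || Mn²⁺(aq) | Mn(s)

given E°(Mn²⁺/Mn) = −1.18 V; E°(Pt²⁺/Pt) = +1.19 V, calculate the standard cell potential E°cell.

−2.37 V

By convention the left-hand electrode in cell notation is the anode (oxidation) and the right-hand electrode is the cathode (reduction).
E°cell = E°(right) − E°(left) = −1.18 − (+1.19) = −2.37 V.
The negative sign shows that, as written, the cell would require an external voltage to drive the reaction.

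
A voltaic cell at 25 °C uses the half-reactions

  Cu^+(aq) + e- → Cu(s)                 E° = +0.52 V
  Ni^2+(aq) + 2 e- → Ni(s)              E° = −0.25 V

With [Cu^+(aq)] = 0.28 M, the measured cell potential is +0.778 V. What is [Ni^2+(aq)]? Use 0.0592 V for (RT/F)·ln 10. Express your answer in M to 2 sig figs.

The Cu⁺/Cu couple has the larger reduction potential, so it is the cathode: E°cell = +0.52 − (−0.25) = +0.77 V and n = 2.
Since E = E° − (0.0592/n)·log Q, log Q = n(E° − E)/0.0592 = −0.270.
For 2 Cu^+(aq) + Ni(s) → 2 Cu(s) + Ni^2+(aq), the reaction quotient is Q = [Ni^2+(aq)] / [Cu^+(aq)]^2.
Solving for the unknown gives log [Ni^2+(aq)] = −1.376, so [Ni^2+(aq)] ≈ 0.042 M.

0.042 M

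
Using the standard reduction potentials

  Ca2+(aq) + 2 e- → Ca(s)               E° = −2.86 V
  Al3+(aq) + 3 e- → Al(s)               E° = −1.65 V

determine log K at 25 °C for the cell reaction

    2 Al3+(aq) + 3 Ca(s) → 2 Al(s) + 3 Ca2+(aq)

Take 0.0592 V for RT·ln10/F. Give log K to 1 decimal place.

log K = 122.6

The Al³⁺/Al couple is reduced (cathode); E°cell = −1.65 − (−2.86) = +1.21 V with n = 6.
At equilibrium E = 0, so log K = nE°cell / 0.0592 = (6)(+1.21) / 0.0592 = 122.6.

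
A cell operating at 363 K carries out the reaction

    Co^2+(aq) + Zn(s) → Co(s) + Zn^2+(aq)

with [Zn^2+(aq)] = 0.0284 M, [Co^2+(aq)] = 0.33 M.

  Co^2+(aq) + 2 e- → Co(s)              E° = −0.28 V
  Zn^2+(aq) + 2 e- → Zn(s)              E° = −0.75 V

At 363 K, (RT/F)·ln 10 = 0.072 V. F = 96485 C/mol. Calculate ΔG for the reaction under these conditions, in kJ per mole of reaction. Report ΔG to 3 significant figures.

E°cell = −0.28 − (−0.75) = +0.47 V; the balanced reaction transfers n = 2 electrons.
Q = [Zn^2+(aq)] / [Co^2+(aq)] = 0.0861, so log Q = −1.065 and E = +0.47 − (0.072/2)(−1.065) = +0.5083 V.
ΔG = −nFE = −(2)(96485)(+0.5083) J/mol = −98.1 kJ/mol.

−98.1 kJ/mol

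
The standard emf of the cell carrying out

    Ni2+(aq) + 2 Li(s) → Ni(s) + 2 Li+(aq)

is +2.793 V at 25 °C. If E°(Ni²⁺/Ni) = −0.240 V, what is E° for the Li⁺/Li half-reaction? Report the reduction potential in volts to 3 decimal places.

−3.033 V

In the reaction as written the Ni²⁺/Ni couple is reduced (cathode) and Li⁺/Li is oxidized (anode), so E°cell = E°(Ni²⁺/Ni) − E°(Li⁺/Li).
E°(Li⁺/Li) = E°(cathode) − E°cell = −0.240 − (+2.793) = −3.033 V.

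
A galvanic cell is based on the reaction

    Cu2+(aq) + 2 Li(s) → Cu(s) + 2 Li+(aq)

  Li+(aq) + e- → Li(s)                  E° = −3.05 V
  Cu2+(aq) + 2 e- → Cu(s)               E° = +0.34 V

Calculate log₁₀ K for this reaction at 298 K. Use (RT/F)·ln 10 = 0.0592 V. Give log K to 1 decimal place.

The Cu²⁺/Cu couple is reduced (cathode); E°cell = +0.34 − (−3.05) = +3.39 V with n = 2.
At equilibrium E = 0, so log K = nE°cell / 0.0592 = (2)(+3.39) / 0.0592 = 114.5.

log K = 114.5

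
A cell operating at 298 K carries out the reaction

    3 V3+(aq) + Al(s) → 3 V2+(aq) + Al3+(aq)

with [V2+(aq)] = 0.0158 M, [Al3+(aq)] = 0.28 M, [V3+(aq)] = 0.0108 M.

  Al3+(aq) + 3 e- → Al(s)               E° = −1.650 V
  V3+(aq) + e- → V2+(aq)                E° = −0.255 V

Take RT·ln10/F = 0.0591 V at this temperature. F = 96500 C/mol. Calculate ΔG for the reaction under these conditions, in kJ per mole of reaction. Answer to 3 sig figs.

−404 kJ/mol

The standard cell potential is −0.255 − (−1.650) = +1.395 V, with n = 3 electrons in the balanced equation.
Q = ([V2+(aq)]^3·[Al3+(aq)]) / [V3+(aq)]^3 = 0.877, so log Q = −0.057 and E = +1.395 − (0.0591/3)(−0.057) = +1.3961 V.
ΔG = −nFE = −(3)(96500)(+1.3961) J/mol = −404 kJ/mol.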